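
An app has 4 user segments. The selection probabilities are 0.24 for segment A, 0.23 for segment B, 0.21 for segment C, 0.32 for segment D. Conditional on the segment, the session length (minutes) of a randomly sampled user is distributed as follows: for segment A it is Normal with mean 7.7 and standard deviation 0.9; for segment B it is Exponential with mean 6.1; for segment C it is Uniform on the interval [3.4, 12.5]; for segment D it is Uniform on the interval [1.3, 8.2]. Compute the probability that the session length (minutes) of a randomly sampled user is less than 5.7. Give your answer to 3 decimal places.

0.400

Conditional on each segment, P(X < 5.7): A: 0.0131341; B: 0.607189; C: 0.252747; D: 0.637681.
By total probability, P(X < 5.7) = 0.24·0.0131341 + 0.23·0.607189 + 0.21·0.252747 + 0.32·0.637681 = 0.399941.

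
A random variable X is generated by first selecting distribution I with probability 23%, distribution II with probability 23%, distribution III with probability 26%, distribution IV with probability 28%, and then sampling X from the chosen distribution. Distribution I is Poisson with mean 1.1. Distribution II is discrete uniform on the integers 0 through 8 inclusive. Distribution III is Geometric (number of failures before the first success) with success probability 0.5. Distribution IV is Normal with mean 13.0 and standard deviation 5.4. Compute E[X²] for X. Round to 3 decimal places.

62.009

For each component E[X²] = Var + (mean)², giving I: 2.31; II: 22.6667; III: 3; IV: 198.16.
Overall E[X²] = 0.23·2.31 + 0.23·22.6667 + 0.26·3 + 0.28·198.16 = 62.0094.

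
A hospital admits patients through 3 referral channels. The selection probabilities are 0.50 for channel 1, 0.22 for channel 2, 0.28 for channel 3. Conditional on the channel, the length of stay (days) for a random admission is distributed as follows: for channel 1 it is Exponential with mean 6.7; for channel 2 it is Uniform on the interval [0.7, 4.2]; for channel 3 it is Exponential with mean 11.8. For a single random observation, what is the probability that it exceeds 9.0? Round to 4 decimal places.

Conditional on each channel, P(X > 9.0): 1: 0.260987; 2: 0; 3: 0.4664.
By total probability, P(X > 9.0) = 0.5·0.260987 + 0.22·0 + 0.28·0.4664 = 0.261086.

0.2611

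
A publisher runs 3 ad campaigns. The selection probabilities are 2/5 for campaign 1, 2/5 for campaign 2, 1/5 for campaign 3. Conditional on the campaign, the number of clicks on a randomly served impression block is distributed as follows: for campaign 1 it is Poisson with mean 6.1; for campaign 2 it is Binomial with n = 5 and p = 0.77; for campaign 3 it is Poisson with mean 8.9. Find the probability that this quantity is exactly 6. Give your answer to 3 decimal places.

Conditional on each campaign, P(X = 6): 1: 0.160491; 2: 0; 3: 0.0941427.
By total probability, P(X = 6) = 0.4·0.160491 + 0.4·0 + 0.2·0.0941427 = 0.0830249.

0.083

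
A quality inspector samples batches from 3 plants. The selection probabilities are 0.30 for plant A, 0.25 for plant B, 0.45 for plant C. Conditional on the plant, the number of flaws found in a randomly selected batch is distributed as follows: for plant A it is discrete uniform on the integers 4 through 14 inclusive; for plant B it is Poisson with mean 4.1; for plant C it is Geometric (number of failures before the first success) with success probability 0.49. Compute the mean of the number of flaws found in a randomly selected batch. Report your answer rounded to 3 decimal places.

Component means — A: 9; B: 4.1; C: 1.04082.
E[X] = 0.3·9 + 0.25·4.1 + 0.45·1.04082 = 4.19337.

4.193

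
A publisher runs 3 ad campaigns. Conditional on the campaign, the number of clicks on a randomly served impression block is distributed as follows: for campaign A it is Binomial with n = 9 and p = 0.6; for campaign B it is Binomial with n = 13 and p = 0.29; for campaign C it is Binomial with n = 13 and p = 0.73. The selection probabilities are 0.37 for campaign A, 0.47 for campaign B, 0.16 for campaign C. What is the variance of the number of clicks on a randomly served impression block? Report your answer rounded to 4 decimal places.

6.3800

Per component, A: μ=5.4, E[X²]=31.32; B: μ=3.77, E[X²]=16.8896; C: μ=9.49, E[X²]=92.6224.
E[X] = 0.37·5.4 + 0.47·3.77 + 0.16·9.49 = 5.2883.
E[X²] = 0.37·31.32 + 0.47·16.8896 + 0.16·92.6224 = 34.3461.
Var(X) = E[X²] − (E[X])² = 34.3461 − 27.9661 = 6.37998.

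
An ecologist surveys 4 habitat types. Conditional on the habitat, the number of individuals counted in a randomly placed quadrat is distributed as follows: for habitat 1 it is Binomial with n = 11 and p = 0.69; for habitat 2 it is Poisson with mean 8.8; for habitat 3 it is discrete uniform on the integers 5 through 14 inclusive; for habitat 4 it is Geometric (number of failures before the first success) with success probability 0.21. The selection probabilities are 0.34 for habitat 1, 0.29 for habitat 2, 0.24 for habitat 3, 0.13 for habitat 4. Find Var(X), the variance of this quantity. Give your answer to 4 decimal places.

10.7689

Per component, 1: μ=7.59, E[X²]=59.961; 2: μ=8.8, E[X²]=86.24; 3: μ=9.5, E[X²]=98.5; 4: μ=3.7619, E[X²]=32.0658.
E[X] = 0.34·7.59 + 0.29·8.8 + 0.24·9.5 + 0.13·3.7619 = 7.90165.
E[X²] = 0.34·59.961 + 0.29·86.24 + 0.24·98.5 + 0.13·32.0658 = 73.2049.
Var(X) = E[X²] − (E[X])² = 73.2049 − 62.436 = 10.7689.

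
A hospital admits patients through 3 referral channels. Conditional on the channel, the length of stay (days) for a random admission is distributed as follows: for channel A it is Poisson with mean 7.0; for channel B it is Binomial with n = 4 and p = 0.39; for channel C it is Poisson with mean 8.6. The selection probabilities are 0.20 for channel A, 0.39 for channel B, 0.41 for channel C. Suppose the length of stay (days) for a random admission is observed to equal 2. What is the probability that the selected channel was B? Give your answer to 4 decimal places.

0.9480

Likelihoods P(X=2 | ·): A: 0.0223411; B: 0.339578; C: 0.00680823.
Posterior ∝ prior × likelihood. Numerator for B: 0.39·0.339578 = 0.132436.
Normalizing constant: 0.2·0.0223411 + 0.39·0.339578 + 0.41·0.00680823 = 0.139695.
P(B | observation) = 0.132436 / 0.139695 = 0.948033.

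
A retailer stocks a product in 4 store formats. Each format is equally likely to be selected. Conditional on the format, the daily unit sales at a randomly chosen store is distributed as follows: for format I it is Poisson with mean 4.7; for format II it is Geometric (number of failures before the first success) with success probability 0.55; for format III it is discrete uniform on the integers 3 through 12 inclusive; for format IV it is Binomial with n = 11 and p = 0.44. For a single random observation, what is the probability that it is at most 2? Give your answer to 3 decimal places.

Conditional on each format, P(X ≤ 2): I: 0.1523; II: 0.908875; III: 0; IV: 0.0740499.
By total probability, P(X ≤ 2) = 0.25·0.1523 + 0.25·0.908875 + 0.25·0 + 0.25·0.0740499 = 0.283806.

0.284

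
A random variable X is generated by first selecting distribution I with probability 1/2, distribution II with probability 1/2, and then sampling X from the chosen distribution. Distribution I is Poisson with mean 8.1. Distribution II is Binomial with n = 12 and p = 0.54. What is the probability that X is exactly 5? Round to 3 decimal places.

Conditional on each component, P(X = 5): I: 0.088198; II: 0.158489.
By total probability, P(X = 5) = 0.5·0.088198 + 0.5·0.158489 = 0.123343.

0.123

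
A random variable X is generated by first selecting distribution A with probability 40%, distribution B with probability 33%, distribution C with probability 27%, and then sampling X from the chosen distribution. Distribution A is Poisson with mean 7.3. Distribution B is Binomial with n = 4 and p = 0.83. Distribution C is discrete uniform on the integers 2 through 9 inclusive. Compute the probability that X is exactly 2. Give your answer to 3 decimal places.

0.080

Conditional on each component, P(X = 2): A: 0.0179997; B: 0.119455; C: 0.125.
By total probability, P(X = 2) = 0.4·0.0179997 + 0.33·0.119455 + 0.27·0.125 = 0.0803701.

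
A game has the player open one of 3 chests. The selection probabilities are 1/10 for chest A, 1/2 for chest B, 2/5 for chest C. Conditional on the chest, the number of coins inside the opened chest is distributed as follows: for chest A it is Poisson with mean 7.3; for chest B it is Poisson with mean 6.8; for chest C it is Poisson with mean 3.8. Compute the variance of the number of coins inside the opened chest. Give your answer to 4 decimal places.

Per component, A: μ=7.3, E[X²]=60.59; B: μ=6.8, E[X²]=53.04; C: μ=3.8, E[X²]=18.24.
E[X] = 0.1·7.3 + 0.5·6.8 + 0.4·3.8 = 5.65.
E[X²] = 0.1·60.59 + 0.5·53.04 + 0.4·18.24 = 39.875.
Var(X) = E[X²] − (E[X])² = 39.875 − 31.9225 = 7.9525.

7.9525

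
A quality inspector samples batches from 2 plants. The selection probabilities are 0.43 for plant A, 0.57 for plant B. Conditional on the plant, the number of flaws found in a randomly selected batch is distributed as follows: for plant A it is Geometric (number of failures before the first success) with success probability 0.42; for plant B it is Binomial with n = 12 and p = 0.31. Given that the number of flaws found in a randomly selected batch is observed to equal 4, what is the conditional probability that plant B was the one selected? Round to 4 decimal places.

Likelihoods P(X=4 | ·): A: 0.0475293; B: 0.234879.
Posterior ∝ prior × likelihood. Numerator for B: 0.57·0.234879 = 0.133881.
Normalizing constant: 0.43·0.0475293 + 0.57·0.234879 = 0.154319.
P(B | observation) = 0.133881 / 0.154319 = 0.867563.

0.8676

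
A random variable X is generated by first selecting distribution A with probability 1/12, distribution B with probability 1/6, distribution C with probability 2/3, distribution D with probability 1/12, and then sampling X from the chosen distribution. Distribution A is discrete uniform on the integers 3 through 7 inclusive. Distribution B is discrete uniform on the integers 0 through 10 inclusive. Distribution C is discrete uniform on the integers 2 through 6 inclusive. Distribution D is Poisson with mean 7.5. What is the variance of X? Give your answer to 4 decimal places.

Per component, A: μ=5, E[X²]=27; B: μ=5, E[X²]=35; C: μ=4, E[X²]=18; D: μ=7.5, E[X²]=63.75.
E[X] = 0.0833333·5 + 0.166667·5 + 0.666667·4 + 0.0833333·7.5 = 4.54167.
E[X²] = 0.0833333·27 + 0.166667·35 + 0.666667·18 + 0.0833333·63.75 = 25.3958.
Var(X) = E[X²] − (E[X])² = 25.3958 − 20.6267 = 4.7691.

4.7691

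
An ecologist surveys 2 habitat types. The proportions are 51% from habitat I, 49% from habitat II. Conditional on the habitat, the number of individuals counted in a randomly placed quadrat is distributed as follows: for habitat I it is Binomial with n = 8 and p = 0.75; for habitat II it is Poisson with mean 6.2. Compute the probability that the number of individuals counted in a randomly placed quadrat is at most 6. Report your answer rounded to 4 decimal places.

0.6042

Conditional on each habitat, P(X ≤ 6): I: 0.632919; II: 0.574213.
By total probability, P(X ≤ 6) = 0.51·0.632919 + 0.49·0.574213 = 0.604153.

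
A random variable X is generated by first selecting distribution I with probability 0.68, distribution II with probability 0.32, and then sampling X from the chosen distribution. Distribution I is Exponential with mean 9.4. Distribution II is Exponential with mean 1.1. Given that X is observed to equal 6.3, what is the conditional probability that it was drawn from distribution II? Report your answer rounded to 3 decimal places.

0.025

Likelihoods f(6.3 | ·): I: 0.0544255; II: 0.00295995.
Posterior ∝ prior × likelihood. Numerator for II: 0.32·0.00295995 = 0.000947184.
Normalizing constant: 0.68·0.0544255 + 0.32·0.00295995 = 0.0379565.
P(II | observation) = 0.000947184 / 0.0379565 = 0.0249544.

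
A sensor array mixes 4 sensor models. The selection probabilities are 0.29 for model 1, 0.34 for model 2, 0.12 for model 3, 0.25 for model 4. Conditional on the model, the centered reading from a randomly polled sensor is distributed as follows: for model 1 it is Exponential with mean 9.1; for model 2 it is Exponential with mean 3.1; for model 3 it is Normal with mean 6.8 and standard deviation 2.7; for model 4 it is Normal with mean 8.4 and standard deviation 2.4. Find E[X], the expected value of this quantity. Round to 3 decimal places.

6.609

Component means — 1: 9.1; 2: 3.1; 3: 6.8; 4: 8.4.
E[X] = 0.29·9.1 + 0.34·3.1 + 0.12·6.8 + 0.25·8.4 = 6.609.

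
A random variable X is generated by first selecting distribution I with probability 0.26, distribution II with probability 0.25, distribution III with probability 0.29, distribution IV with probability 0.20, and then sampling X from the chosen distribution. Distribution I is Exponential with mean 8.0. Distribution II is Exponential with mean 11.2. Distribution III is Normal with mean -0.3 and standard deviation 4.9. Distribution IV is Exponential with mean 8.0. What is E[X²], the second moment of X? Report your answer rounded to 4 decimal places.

For each component E[X²] = Var + (mean)², giving I: 128; II: 250.88; III: 24.1; IV: 128.
Overall E[X²] = 0.26·128 + 0.25·250.88 + 0.29·24.1 + 0.2·128 = 128.589.

128.5890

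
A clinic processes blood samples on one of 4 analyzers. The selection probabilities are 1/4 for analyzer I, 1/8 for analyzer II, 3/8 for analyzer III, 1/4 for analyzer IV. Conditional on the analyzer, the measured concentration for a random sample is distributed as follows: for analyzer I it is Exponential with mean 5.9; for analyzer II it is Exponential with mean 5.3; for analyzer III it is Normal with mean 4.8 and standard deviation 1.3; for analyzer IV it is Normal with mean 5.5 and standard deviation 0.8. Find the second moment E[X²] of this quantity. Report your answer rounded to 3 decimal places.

For each component E[X²] = Var + (mean)², giving I: 69.62; II: 56.18; III: 24.73; IV: 30.89.
Overall E[X²] = 0.25·69.62 + 0.125·56.18 + 0.375·24.73 + 0.25·30.89 = 41.4237.

41.424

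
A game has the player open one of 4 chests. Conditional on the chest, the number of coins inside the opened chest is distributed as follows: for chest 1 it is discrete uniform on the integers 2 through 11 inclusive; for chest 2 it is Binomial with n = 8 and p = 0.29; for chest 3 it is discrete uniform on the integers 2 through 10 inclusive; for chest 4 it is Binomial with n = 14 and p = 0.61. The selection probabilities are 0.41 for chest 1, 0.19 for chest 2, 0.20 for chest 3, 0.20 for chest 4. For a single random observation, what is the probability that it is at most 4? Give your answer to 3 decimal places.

0.373

Conditional on each chest, P(X ≤ 4): 1: 0.3; 2: 0.949464; 3: 0.333333; 4: 0.0143677.
By total probability, P(X ≤ 4) = 0.41·0.3 + 0.19·0.949464 + 0.2·0.333333 + 0.2·0.0143677 = 0.372938.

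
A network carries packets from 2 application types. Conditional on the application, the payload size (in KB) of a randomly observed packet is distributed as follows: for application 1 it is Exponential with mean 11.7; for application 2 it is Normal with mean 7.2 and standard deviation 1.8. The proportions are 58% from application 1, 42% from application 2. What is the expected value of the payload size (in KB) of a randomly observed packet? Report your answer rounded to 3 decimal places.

9.810

Component means — 1: 11.7; 2: 7.2.
E[X] = 0.58·11.7 + 0.42·7.2 = 9.81.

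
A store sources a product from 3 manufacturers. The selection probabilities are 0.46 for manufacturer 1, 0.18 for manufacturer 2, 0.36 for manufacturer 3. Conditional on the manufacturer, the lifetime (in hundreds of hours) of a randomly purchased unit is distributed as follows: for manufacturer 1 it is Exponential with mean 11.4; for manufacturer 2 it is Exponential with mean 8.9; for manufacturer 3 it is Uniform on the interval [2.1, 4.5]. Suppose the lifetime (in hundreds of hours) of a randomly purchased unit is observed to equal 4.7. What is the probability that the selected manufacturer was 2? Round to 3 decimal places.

Likelihoods f(4.7 | ·): 1: 0.0580823; 2: 0.0662618; 3: 0.
Posterior ∝ prior × likelihood. Numerator for 2: 0.18·0.0662618 = 0.0119271.
Normalizing constant: 0.46·0.0580823 + 0.18·0.0662618 + 0.36·0 = 0.038645.
P(2 | observation) = 0.0119271 / 0.038645 = 0.308633.

0.309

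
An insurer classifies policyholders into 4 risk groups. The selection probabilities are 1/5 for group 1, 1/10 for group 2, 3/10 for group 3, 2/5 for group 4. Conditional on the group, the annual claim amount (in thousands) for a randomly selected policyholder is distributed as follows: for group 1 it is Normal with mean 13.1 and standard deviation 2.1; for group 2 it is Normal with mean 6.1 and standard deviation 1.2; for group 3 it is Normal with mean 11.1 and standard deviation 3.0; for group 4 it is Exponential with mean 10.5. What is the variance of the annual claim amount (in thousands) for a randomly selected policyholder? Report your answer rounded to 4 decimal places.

Per component, 1: μ=13.1, E[X²]=176.02; 2: μ=6.1, E[X²]=38.65; 3: μ=11.1, E[X²]=132.21; 4: μ=10.5, E[X²]=220.5.
E[X] = 0.2·13.1 + 0.1·6.1 + 0.3·11.1 + 0.4·10.5 = 10.76.
E[X²] = 0.2·176.02 + 0.1·38.65 + 0.3·132.21 + 0.4·220.5 = 166.932.
Var(X) = E[X²] − (E[X])² = 166.932 − 115.778 = 51.1544.

51.1544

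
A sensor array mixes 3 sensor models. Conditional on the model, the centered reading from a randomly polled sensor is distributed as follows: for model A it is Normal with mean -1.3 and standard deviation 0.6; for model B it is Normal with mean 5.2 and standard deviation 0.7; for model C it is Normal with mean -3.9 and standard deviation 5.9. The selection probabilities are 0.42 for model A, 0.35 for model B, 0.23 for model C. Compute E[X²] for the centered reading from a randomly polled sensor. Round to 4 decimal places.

For each component E[X²] = Var + (mean)², giving A: 2.05; B: 27.53; C: 50.02.
Overall E[X²] = 0.42·2.05 + 0.35·27.53 + 0.23·50.02 = 22.0011.

22.0011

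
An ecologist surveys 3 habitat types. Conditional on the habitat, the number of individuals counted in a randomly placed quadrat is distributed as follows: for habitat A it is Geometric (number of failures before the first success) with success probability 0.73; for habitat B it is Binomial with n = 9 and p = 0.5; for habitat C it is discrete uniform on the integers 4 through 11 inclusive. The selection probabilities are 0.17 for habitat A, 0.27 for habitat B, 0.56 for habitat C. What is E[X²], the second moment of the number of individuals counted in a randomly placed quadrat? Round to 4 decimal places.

40.6244

For each component E[X²] = Var + (mean)², giving A: 0.64346; B: 22.5; C: 61.5.
Overall E[X²] = 0.17·0.64346 + 0.27·22.5 + 0.56·61.5 = 40.6244.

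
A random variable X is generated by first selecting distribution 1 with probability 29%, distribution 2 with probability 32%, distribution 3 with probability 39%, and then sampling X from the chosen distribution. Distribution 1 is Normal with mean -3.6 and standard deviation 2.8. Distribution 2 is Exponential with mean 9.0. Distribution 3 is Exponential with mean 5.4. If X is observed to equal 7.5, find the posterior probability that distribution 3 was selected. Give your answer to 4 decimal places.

Likelihoods f(7.5 | ·): 1: 5.51012e-05; 2: 0.0482887; 3: 0.0461763.
Posterior ∝ prior × likelihood. Numerator for 3: 0.39·0.0461763 = 0.0180088.
Normalizing constant: 0.29·5.51012e-05 + 0.32·0.0482887 + 0.39·0.0461763 = 0.0334771.
P(3 | observation) = 0.0180088 / 0.0334771 = 0.537942.

0.5379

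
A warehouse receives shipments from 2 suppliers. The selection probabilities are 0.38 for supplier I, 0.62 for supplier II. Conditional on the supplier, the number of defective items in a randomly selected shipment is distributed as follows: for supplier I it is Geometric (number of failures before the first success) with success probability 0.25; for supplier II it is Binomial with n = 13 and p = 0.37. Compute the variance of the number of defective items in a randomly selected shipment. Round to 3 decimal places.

Per component, I: μ=3, E[X²]=21; II: μ=4.81, E[X²]=26.1664.
E[X] = 0.38·3 + 0.62·4.81 = 4.1222.
E[X²] = 0.38·21 + 0.62·26.1664 = 24.2032.
Var(X) = E[X²] − (E[X])² = 24.2032 − 16.9925 = 7.21064.

7.211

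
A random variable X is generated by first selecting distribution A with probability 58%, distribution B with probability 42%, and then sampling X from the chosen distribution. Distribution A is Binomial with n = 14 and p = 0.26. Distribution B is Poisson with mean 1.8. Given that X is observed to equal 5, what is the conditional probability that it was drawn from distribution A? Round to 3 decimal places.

0.894

Likelihoods P(X=5 | ·): A: 0.158276; B: 0.0260286.
Posterior ∝ prior × likelihood. Numerator for A: 0.58·0.158276 = 0.0918003.
Normalizing constant: 0.58·0.158276 + 0.42·0.0260286 = 0.102732.
P(A | observation) = 0.0918003 / 0.102732 = 0.893587.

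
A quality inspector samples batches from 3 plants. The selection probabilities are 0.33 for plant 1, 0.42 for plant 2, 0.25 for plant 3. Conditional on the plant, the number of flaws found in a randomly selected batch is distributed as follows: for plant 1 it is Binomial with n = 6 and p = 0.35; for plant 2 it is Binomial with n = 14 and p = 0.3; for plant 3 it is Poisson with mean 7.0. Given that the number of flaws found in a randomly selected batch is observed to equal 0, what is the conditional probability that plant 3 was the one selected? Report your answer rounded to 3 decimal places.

0.008

Likelihoods P(X=0 | ·): 1: 0.0754189; 2: 0.00678223; 3: 0.000911882.
Posterior ∝ prior × likelihood. Numerator for 3: 0.25·0.000911882 = 0.00022797.
Normalizing constant: 0.33·0.0754189 + 0.42·0.00678223 + 0.25·0.000911882 = 0.0279647.
P(3 | observation) = 0.00022797 / 0.0279647 = 0.00815207.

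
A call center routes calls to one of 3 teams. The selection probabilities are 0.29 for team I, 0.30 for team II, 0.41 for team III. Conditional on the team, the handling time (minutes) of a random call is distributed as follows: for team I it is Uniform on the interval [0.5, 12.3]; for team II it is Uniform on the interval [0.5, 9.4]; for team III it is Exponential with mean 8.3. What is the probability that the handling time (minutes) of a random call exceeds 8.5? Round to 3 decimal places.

Conditional on each team, P(X > 8.5): I: 0.322034; II: 0.101124; III: 0.359121.
By total probability, P(X > 8.5) = 0.29·0.322034 + 0.3·0.101124 + 0.41·0.359121 = 0.270966.

0.271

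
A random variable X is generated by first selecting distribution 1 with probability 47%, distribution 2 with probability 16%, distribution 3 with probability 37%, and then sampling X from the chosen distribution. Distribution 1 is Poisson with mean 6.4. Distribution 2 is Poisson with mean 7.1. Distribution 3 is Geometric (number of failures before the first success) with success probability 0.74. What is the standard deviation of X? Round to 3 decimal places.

Per component, 1: μ=6.4, E[X²]=47.36; 2: μ=7.1, E[X²]=57.51; 3: μ=0.351351, E[X²]=0.598247.
E[X] = 0.47·6.4 + 0.16·7.1 + 0.37·0.351351 = 4.274.
E[X²] = 0.47·47.36 + 0.16·57.51 + 0.37·0.598247 = 31.6822.
Var(X) = E[X²] − (E[X])² = 31.6822 − 18.2671 = 13.4151.
SD(X) = √13.4151 = 3.66266.

3.663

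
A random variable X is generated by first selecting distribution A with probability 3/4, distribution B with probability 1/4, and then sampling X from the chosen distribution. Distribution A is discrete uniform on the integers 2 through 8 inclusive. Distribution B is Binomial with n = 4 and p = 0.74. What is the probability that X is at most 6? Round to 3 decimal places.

0.786

Conditional on each component, P(X ≤ 6): A: 0.714286; B: 1.
By total probability, P(X ≤ 6) = 0.75·0.714286 + 0.25·1 = 0.785714.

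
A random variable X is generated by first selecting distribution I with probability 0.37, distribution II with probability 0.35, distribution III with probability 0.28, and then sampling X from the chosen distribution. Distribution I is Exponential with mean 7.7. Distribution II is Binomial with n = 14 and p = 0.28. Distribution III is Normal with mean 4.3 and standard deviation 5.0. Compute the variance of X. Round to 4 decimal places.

32.9873

Per component, I: μ=7.7, E[X²]=118.58; II: μ=3.92, E[X²]=18.1888; III: μ=4.3, E[X²]=43.49.
E[X] = 0.37·7.7 + 0.35·3.92 + 0.28·4.3 = 5.425.
E[X²] = 0.37·118.58 + 0.35·18.1888 + 0.28·43.49 = 62.4179.
Var(X) = E[X²] − (E[X])² = 62.4179 − 29.4306 = 32.9873.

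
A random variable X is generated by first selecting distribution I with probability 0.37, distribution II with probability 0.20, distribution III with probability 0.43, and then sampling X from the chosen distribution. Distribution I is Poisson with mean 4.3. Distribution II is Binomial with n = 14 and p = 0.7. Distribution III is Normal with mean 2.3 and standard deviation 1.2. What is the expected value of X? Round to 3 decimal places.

4.540

Component means — I: 4.3; II: 9.8; III: 2.3.
E[X] = 0.37·4.3 + 0.2·9.8 + 0.43·2.3 = 4.54.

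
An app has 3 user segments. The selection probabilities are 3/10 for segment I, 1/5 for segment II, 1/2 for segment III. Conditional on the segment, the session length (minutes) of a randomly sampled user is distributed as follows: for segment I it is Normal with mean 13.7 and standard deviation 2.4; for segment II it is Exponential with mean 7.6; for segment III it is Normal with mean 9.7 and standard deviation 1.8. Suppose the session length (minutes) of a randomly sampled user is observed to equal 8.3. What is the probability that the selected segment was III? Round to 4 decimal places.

Likelihoods f(8.3 | ·): I: 0.0132249; II: 0.044146; III: 0.163786.
Posterior ∝ prior × likelihood. Numerator for III: 0.5·0.163786 = 0.081893.
Normalizing constant: 0.3·0.0132249 + 0.2·0.044146 + 0.5·0.163786 = 0.0946897.
P(III | observation) = 0.081893 / 0.0946897 = 0.864857.

0.8649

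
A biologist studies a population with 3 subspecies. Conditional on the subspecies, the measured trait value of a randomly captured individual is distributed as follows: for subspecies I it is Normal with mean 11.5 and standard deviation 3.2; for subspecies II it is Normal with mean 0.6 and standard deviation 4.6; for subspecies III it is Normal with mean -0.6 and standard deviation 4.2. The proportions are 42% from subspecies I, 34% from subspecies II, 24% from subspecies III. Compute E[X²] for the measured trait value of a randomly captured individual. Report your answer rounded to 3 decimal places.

For each component E[X²] = Var + (mean)², giving I: 142.49; II: 21.52; III: 18.
Overall E[X²] = 0.42·142.49 + 0.34·21.52 + 0.24·18 = 71.4826.

71.483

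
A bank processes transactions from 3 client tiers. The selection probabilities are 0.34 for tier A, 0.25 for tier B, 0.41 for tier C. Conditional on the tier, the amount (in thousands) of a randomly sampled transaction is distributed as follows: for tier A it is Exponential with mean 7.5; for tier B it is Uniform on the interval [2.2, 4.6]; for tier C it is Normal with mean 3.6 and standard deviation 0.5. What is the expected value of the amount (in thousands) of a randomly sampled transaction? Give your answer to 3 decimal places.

Component means — A: 7.5; B: 3.4; C: 3.6.
E[X] = 0.34·7.5 + 0.25·3.4 + 0.41·3.6 = 4.876.

4.876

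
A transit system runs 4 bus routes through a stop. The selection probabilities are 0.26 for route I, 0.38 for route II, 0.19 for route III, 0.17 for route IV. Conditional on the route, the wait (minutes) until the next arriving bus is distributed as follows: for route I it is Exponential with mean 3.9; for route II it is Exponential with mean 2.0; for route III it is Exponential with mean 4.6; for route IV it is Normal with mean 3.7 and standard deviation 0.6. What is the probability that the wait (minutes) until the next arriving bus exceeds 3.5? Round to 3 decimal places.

0.368

Conditional on each route, P(X > 3.5): I: 0.407613; II: 0.173774; III: 0.46726; IV: 0.630559.
By total probability, P(X > 3.5) = 0.26·0.407613 + 0.38·0.173774 + 0.19·0.46726 + 0.17·0.630559 = 0.367988.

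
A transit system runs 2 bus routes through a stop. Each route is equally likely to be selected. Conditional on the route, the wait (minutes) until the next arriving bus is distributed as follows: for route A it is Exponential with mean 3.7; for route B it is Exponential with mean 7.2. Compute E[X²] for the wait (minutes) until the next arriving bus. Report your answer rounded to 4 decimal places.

For each component E[X²] = Var + (mean)², giving A: 27.38; B: 103.68.
Overall E[X²] = 0.5·27.38 + 0.5·103.68 = 65.53.

65.5300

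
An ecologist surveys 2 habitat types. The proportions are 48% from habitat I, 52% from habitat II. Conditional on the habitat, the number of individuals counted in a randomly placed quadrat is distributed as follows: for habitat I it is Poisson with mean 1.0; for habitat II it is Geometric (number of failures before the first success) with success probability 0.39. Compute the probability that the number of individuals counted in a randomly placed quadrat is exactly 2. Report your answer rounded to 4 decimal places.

Conditional on each habitat, P(X = 2): I: 0.18394; II: 0.145119.
By total probability, P(X = 2) = 0.48·0.18394 + 0.52·0.145119 = 0.163753.

0.1638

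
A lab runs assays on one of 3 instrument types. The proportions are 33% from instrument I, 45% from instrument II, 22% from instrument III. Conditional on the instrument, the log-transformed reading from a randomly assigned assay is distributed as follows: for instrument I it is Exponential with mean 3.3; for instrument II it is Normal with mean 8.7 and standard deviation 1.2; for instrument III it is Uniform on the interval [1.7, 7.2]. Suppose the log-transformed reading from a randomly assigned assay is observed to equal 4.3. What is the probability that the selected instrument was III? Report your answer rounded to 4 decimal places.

Likelihoods f(4.3 | ·): I: 0.0823355; II: 0.000400226; III: 0.181818.
Posterior ∝ prior × likelihood. Numerator for III: 0.22·0.181818 = 0.04.
Normalizing constant: 0.33·0.0823355 + 0.45·0.000400226 + 0.22·0.181818 = 0.0673508.
P(III | observation) = 0.04 / 0.0673508 = 0.593905.

0.5939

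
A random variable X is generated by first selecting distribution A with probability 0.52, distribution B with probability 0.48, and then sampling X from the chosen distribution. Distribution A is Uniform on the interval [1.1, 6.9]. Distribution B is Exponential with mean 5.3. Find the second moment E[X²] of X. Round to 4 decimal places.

36.7441

For each component E[X²] = Var + (mean)², giving A: 18.8033; B: 56.18.
Overall E[X²] = 0.52·18.8033 + 0.48·56.18 = 36.7441.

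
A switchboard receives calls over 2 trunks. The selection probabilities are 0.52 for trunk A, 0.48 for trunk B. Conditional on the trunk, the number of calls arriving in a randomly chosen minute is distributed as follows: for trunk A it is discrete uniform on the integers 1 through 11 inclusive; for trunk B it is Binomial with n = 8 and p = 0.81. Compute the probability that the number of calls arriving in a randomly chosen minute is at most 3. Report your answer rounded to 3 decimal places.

Conditional on each trunk, P(X ≤ 3): A: 0.272727; B: 0.00829293.
By total probability, P(X ≤ 3) = 0.52·0.272727 + 0.48·0.00829293 = 0.145799.

0.146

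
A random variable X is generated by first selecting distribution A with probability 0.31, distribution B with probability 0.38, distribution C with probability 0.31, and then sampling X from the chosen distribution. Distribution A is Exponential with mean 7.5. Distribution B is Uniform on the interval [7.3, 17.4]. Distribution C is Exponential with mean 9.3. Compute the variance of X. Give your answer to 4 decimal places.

51.6579

Per component, A: μ=7.5, E[X²]=112.5; B: μ=12.35, E[X²]=161.023; C: μ=9.3, E[X²]=172.98.
E[X] = 0.31·7.5 + 0.38·12.35 + 0.31·9.3 = 9.901.
E[X²] = 0.31·112.5 + 0.38·161.023 + 0.31·172.98 = 149.688.
Var(X) = E[X²] − (E[X])² = 149.688 − 98.0298 = 51.6579.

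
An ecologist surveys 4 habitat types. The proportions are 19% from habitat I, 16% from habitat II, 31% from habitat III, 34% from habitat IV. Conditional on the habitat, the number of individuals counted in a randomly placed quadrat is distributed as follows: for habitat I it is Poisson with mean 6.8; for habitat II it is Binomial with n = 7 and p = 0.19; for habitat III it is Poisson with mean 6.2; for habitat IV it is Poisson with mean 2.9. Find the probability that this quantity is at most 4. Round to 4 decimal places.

Conditional on each habitat, P(X ≤ 4): I: 0.192031; II: 0.996313; III: 0.259177; IV: 0.831777.
By total probability, P(X ≤ 4) = 0.19·0.192031 + 0.16·0.996313 + 0.31·0.259177 + 0.34·0.831777 = 0.559045.

0.5590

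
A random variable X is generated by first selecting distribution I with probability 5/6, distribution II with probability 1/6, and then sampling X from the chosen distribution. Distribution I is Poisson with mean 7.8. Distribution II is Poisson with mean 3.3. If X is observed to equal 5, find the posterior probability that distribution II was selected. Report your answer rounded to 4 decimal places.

Likelihoods P(X=5 | ·): I: 0.0985814; II: 0.120286.
Posterior ∝ prior × likelihood. Numerator for II: 0.166667·0.120286 = 0.0200477.
Normalizing constant: 0.833333·0.0985814 + 0.166667·0.120286 = 0.102199.
P(II | observation) = 0.0200477 / 0.102199 = 0.196164.

0.1962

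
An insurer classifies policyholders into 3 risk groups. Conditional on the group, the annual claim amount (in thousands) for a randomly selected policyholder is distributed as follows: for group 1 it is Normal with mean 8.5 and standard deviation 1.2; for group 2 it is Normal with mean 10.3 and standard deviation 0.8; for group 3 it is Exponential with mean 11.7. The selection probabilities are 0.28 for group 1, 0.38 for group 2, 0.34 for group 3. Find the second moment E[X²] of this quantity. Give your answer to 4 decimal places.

154.2758

For each component E[X²] = Var + (mean)², giving 1: 73.69; 2: 106.73; 3: 273.78.
Overall E[X²] = 0.28·73.69 + 0.38·106.73 + 0.34·273.78 = 154.276.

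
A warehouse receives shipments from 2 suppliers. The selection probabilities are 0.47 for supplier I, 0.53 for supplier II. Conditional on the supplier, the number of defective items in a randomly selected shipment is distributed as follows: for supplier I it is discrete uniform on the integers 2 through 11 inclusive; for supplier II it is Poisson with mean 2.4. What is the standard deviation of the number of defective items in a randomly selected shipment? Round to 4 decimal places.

3.0556

Per component, I: μ=6.5, E[X²]=50.5; II: μ=2.4, E[X²]=8.16.
E[X] = 0.47·6.5 + 0.53·2.4 = 4.327.
E[X²] = 0.47·50.5 + 0.53·8.16 = 28.0598.
Var(X) = E[X²] − (E[X])² = 28.0598 − 18.7229 = 9.33687.
SD(X) = √9.33687 = 3.05563.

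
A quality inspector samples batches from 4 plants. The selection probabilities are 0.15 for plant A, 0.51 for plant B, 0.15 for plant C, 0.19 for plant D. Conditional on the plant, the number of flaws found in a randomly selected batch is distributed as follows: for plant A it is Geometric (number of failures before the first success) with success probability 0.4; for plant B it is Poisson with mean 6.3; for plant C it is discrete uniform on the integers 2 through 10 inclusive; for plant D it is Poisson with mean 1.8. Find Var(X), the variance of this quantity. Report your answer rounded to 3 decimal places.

9.810

Per component, A: μ=1.5, E[X²]=6; B: μ=6.3, E[X²]=45.99; C: μ=6, E[X²]=42.6667; D: μ=1.8, E[X²]=5.04.
E[X] = 0.15·1.5 + 0.51·6.3 + 0.15·6 + 0.19·1.8 = 4.68.
E[X²] = 0.15·6 + 0.51·45.99 + 0.15·42.6667 + 0.19·5.04 = 31.7125.
Var(X) = E[X²] − (E[X])² = 31.7125 − 21.9024 = 9.8101.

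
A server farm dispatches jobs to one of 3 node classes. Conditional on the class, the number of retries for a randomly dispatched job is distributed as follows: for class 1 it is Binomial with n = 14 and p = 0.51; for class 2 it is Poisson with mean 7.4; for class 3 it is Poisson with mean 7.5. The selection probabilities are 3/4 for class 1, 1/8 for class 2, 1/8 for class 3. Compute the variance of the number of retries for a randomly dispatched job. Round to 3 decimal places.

Per component, 1: μ=7.14, E[X²]=54.4782; 2: μ=7.4, E[X²]=62.16; 3: μ=7.5, E[X²]=63.75.
E[X] = 0.75·7.14 + 0.125·7.4 + 0.125·7.5 = 7.2175.
E[X²] = 0.75·54.4782 + 0.125·62.16 + 0.125·63.75 = 56.5974.
Var(X) = E[X²] − (E[X])² = 56.5974 − 52.0923 = 4.50509.

4.505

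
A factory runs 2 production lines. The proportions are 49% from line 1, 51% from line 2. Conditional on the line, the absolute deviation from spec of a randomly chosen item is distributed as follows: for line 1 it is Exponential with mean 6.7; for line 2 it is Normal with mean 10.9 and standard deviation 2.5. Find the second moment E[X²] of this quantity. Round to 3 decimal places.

For each component E[X²] = Var + (mean)², giving 1: 89.78; 2: 125.06.
Overall E[X²] = 0.49·89.78 + 0.51·125.06 = 107.773.

107.773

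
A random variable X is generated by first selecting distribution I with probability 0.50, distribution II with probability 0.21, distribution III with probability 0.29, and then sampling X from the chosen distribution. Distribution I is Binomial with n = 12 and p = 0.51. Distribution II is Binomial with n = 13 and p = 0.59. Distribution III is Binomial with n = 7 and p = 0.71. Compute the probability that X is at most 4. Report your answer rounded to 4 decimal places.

0.1913

Conditional on each component, P(X ≤ 4): I: 0.175094; II: 0.0379249; III: 0.33036.
By total probability, P(X ≤ 4) = 0.5·0.175094 + 0.21·0.0379249 + 0.29·0.33036 = 0.191316.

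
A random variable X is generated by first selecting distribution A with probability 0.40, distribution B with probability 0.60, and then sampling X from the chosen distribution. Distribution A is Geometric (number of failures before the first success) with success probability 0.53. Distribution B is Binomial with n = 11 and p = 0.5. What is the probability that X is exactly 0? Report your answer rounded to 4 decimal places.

0.2123

Conditional on each component, P(X = 0): A: 0.53; B: 0.000488281.
By total probability, P(X = 0) = 0.4·0.53 + 0.6·0.000488281 = 0.212293.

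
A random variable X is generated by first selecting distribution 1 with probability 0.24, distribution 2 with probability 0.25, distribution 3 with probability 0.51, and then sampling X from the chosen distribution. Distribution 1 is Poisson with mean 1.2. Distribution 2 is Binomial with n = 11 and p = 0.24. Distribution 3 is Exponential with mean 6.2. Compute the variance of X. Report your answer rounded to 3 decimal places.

Per component, 1: μ=1.2, E[X²]=2.64; 2: μ=2.64, E[X²]=8.976; 3: μ=6.2, E[X²]=76.88.
E[X] = 0.24·1.2 + 0.25·2.64 + 0.51·6.2 = 4.11.
E[X²] = 0.24·2.64 + 0.25·8.976 + 0.51·76.88 = 42.0864.
Var(X) = E[X²] − (E[X])² = 42.0864 − 16.8921 = 25.1943.

25.194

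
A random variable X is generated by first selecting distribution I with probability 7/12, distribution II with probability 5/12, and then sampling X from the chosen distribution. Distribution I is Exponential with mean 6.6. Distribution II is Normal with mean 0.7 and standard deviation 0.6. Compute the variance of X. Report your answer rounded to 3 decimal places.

34.021

Per component, I: μ=6.6, E[X²]=87.12; II: μ=0.7, E[X²]=0.85.
E[X] = 0.583333·6.6 + 0.416667·0.7 = 4.14167.
E[X²] = 0.583333·87.12 + 0.416667·0.85 = 51.1742.
Var(X) = E[X²] − (E[X])² = 51.1742 − 17.1534 = 34.0208.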